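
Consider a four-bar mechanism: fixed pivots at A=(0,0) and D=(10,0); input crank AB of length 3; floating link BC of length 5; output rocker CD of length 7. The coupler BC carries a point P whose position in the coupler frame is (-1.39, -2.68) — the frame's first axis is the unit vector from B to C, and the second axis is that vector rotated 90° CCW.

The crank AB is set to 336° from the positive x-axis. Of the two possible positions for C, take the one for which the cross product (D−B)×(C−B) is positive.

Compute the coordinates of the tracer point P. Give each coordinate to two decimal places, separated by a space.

4.98 -3.24

A=(0,0), D=(10.00,0)
B = A + 3.00·(cos336°, sin336°) = (2.7406, -1.2202)
|BD| = 7.3612
circle(B,5.00) ∩ circle(D,7.00): a=2.0504, h=4.5602
  candidates: C₊=(4.0068,3.6168) cross=33.569; C₋=(5.5186,-5.3775) cross=-33.569
  mode + wants cross > 0 → take C=(4.0068,3.6168) (cross=33.569)
ex = (C−B)/|BC| = (0.2532,0.9674); ey = (-0.9674,0.2532)
P = B + -1.39·ex + -2.68·ey = (4.9813,-3.2436)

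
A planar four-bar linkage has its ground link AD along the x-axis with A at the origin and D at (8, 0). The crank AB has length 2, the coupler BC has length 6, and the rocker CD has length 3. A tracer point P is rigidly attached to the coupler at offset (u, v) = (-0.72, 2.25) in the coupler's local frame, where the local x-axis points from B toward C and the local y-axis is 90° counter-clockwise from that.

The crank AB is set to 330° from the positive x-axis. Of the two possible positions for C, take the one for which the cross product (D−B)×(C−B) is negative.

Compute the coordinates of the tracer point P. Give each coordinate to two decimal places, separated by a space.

1.78 1.36

A=(0,0), D=(8.00,0)
B = A + 2.00·(cos330°, sin330°) = (1.7321, -1.0000)
|BD| = 6.3472
circle(B,6.00) ∩ circle(D,3.00): a=5.3005, h=2.8115
  candidates: C₊=(6.5234,2.6115) cross=17.845; C₋=(7.4093,-2.9413) cross=-17.845
  mode - wants cross < 0 → take C=(7.4093,-2.9413) (cross=-17.845)
ex = (C−B)/|BC| = (0.9462,-0.3235); ey = (0.3235,0.9462)
P = B + -0.72·ex + 2.25·ey = (1.7788,1.3619)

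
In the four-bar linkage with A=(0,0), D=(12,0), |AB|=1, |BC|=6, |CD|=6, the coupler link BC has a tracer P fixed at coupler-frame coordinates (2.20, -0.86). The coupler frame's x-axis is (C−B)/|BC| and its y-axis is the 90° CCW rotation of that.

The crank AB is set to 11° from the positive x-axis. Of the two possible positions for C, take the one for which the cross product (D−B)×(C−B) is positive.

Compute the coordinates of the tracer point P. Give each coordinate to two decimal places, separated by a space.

A=(0,0), D=(12.00,0)
B = A + 1.00·(cos11°, sin11°) = (0.9816, 0.1908)
|BD| = 11.0200
circle(B,6.00) ∩ circle(D,6.00): a=5.5100, h=2.3748
  candidates: C₊=(6.5319,2.4699) cross=26.171; C₋=(6.4497,-2.2791) cross=-26.171
  mode + wants cross > 0 → take C=(6.5319,2.4699) (cross=26.171)
ex = (C−B)/|BC| = (0.9251,0.3798); ey = (-0.3798,0.9251)
P = B + 2.20·ex + -0.86·ey = (3.3434,0.2309)

3.34 0.23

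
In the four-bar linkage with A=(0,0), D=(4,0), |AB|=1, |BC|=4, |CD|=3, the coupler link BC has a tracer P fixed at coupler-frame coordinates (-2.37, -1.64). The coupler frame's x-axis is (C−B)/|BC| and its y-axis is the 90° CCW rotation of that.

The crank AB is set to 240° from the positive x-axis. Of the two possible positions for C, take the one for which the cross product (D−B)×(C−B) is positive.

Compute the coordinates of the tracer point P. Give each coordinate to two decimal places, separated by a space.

-0.71 -3.74

A=(0,0), D=(4.00,0)
B = A + 1.00·(cos240°, sin240°) = (-0.5000, -0.8660)
|BD| = 4.5826
circle(B,4.00) ∩ circle(D,3.00): a=3.0551, h=2.5820
  candidates: C₊=(2.0120,2.2468) cross=11.832; C₋=(2.9880,-2.8241) cross=-11.832
  mode + wants cross > 0 → take C=(2.0120,2.2468) (cross=11.832)
ex = (C−B)/|BC| = (0.6280,0.7782); ey = (-0.7782,0.6280)
P = B + -2.37·ex + -1.64·ey = (-0.7121,-3.7403)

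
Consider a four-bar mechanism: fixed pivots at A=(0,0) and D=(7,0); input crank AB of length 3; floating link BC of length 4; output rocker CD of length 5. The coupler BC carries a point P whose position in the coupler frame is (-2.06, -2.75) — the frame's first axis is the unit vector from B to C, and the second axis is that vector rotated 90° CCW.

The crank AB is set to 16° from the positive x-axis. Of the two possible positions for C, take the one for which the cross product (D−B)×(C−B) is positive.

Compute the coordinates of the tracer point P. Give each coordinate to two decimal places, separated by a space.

4.44 -2.24

A=(0,0), D=(7.00,0)
B = A + 3.00·(cos16°, sin16°) = (2.8838, 0.8269)
|BD| = 4.1985
circle(B,4.00) ∩ circle(D,5.00): a=1.0274, h=3.8658
  candidates: C₊=(4.6525,4.4146) cross=16.230; C₋=(3.1297,-3.1655) cross=-16.230
  mode + wants cross > 0 → take C=(4.6525,4.4146) (cross=16.230)
ex = (C−B)/|BC| = (0.4422,0.8969); ey = (-0.8969,0.4422)
P = B + -2.06·ex + -2.75·ey = (4.4395,-2.2367)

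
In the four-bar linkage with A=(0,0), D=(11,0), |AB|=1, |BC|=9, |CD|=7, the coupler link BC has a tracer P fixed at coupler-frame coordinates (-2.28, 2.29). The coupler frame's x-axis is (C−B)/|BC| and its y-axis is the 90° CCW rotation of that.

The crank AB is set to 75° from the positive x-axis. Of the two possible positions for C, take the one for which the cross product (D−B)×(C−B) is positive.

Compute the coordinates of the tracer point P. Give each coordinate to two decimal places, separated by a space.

A=(0,0), D=(11.00,0)
B = A + 1.00·(cos75°, sin75°) = (0.2588, 0.9659)
|BD| = 10.7845
circle(B,9.00) ∩ circle(D,7.00): a=6.8759, h=5.8071
  candidates: C₊=(7.6272,6.1338) cross=62.627; C₋=(6.5869,-5.4337) cross=-62.627
  mode + wants cross > 0 → take C=(7.6272,6.1338) (cross=62.627)
ex = (C−B)/|BC| = (0.8187,0.5742); ey = (-0.5742,0.8187)
P = B + -2.28·ex + 2.29·ey = (-2.9228,1.5316)

-2.92 1.53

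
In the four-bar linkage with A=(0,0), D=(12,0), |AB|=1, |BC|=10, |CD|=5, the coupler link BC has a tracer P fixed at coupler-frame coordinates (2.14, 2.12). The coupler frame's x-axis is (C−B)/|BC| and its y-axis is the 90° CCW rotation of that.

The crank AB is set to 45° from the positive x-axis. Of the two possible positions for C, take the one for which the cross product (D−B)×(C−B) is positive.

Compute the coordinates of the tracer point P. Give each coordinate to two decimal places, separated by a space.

A=(0,0), D=(12.00,0)
B = A + 1.00·(cos45°, sin45°) = (0.7071, 0.7071)
|BD| = 11.3150
circle(B,10.00) ∩ circle(D,5.00): a=8.9717, h=4.4169
  candidates: C₊=(9.9373,4.5547) cross=49.977; C₋=(9.3852,-4.2618) cross=-49.977
  mode + wants cross > 0 → take C=(9.9373,4.5547) (cross=49.977)
ex = (C−B)/|BC| = (0.9230,0.3848); ey = (-0.3848,0.9230)
P = B + 2.14·ex + 2.12·ey = (1.8667,3.4873)

1.87 3.49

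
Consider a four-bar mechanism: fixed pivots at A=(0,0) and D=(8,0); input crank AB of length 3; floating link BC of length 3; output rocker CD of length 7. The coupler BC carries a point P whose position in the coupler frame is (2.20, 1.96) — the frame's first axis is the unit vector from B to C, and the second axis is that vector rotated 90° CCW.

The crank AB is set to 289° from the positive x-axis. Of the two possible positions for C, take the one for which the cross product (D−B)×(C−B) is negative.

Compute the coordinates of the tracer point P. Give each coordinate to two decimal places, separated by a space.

A=(0,0), D=(8.00,0)
B = A + 3.00·(cos289°, sin289°) = (0.9767, -2.8366)
|BD| = 7.5745
circle(B,3.00) ∩ circle(D,7.00): a=1.1468, h=2.7722
  candidates: C₊=(1.0019,0.1633) cross=20.998; C₋=(3.0782,-4.9775) cross=-20.998
  mode - wants cross < 0 → take C=(3.0782,-4.9775) (cross=-20.998)
ex = (C−B)/|BC| = (0.7005,-0.7137); ey = (0.7137,0.7005)
P = B + 2.20·ex + 1.96·ey = (3.9166,-3.0336)

3.92 -3.03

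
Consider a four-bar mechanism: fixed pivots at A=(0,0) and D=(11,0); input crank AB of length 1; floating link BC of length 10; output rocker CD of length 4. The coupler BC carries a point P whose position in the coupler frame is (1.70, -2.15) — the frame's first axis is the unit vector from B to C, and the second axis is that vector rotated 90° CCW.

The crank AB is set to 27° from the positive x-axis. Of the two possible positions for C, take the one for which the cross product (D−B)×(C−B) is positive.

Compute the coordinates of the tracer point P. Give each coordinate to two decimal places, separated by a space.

3.23 -0.97

A=(0,0), D=(11.00,0)
B = A + 1.00·(cos27°, sin27°) = (0.8910, 0.4540)
|BD| = 10.1192
circle(B,10.00) ∩ circle(D,4.00): a=9.2101, h=3.8953
  candidates: C₊=(10.2666,3.9322) cross=39.418; C₋=(9.9171,-3.8506) cross=-39.418
  mode + wants cross > 0 → take C=(10.2666,3.9322) (cross=39.418)
ex = (C−B)/|BC| = (0.9376,0.3478); ey = (-0.3478,0.9376)
P = B + 1.70·ex + -2.15·ey = (3.2327,-0.9705)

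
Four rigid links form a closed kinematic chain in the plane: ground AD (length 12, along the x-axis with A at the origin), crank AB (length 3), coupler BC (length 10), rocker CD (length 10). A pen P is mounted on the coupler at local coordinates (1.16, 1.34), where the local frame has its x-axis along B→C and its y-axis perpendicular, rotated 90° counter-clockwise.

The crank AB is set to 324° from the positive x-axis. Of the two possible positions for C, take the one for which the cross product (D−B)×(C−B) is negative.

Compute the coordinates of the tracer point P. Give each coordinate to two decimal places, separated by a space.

A=(0,0), D=(12.00,0)
B = A + 3.00·(cos324°, sin324°) = (2.4271, -1.7634)
|BD| = 9.7340
circle(B,10.00) ∩ circle(D,10.00): a=4.8670, h=8.7357
  candidates: C₊=(5.6310,7.7095) cross=85.033; C₋=(8.7960,-9.4728) cross=-85.033
  mode - wants cross < 0 → take C=(8.7960,-9.4728) (cross=-85.033)
ex = (C−B)/|BC| = (0.6369,-0.7709); ey = (0.7709,0.6369)
P = B + 1.16·ex + 1.34·ey = (4.1989,-1.8042)

4.20 -1.80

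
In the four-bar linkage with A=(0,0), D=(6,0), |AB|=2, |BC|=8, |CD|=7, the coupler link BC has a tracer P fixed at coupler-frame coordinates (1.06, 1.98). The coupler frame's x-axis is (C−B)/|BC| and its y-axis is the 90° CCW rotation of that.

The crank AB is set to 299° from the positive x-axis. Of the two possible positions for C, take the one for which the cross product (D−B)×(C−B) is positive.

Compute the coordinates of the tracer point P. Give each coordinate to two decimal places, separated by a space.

-0.76 -0.32

A=(0,0), D=(6.00,0)
B = A + 2.00·(cos299°, sin299°) = (0.9696, -1.7492)
|BD| = 5.3258
circle(B,8.00) ∩ circle(D,7.00): a=4.0711, h=6.8866
  candidates: C₊=(2.5530,6.0925) cross=36.677; C₋=(7.0768,-6.9167) cross=-36.677
  mode + wants cross > 0 → take C=(2.5530,6.0925) (cross=36.677)
ex = (C−B)/|BC| = (0.1979,0.9802); ey = (-0.9802,0.1979)
P = B + 1.06·ex + 1.98·ey = (-0.7614,-0.3183)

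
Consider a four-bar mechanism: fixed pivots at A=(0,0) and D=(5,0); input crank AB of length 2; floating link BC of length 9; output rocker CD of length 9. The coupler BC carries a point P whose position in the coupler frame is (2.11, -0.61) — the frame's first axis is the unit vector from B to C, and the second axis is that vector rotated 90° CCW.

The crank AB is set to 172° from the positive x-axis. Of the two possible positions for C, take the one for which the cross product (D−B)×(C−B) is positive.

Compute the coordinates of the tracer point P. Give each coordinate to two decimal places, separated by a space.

-0.53 1.93

A=(0,0), D=(5.00,0)
B = A + 2.00·(cos172°, sin172°) = (-1.9805, 0.2783)
|BD| = 6.9861
circle(B,9.00) ∩ circle(D,9.00): a=3.4930, h=8.2945
  candidates: C₊=(1.8402,8.4271) cross=57.946; C₋=(1.1793,-8.1487) cross=-57.946
  mode + wants cross > 0 → take C=(1.8402,8.4271) (cross=57.946)
ex = (C−B)/|BC| = (0.4245,0.9054); ey = (-0.9054,0.4245)
P = B + 2.11·ex + -0.61·ey = (-0.5325,1.9298)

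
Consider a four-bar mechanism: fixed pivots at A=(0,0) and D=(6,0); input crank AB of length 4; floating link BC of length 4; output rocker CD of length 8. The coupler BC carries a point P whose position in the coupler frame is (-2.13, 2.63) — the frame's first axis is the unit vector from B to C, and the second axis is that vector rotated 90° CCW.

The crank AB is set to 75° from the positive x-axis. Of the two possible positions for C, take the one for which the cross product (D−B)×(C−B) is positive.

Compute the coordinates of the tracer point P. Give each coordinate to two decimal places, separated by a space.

-2.29 3.23

A=(0,0), D=(6.00,0)
B = A + 4.00·(cos75°, sin75°) = (1.0353, 3.8637)
|BD| = 6.2910
circle(B,4.00) ∩ circle(D,8.00): a=-0.6695, h=3.9436
  candidates: C₊=(2.9289,7.3871) cross=24.809; C₋=(-1.9151,1.1627) cross=-24.809
  mode + wants cross > 0 → take C=(2.9289,7.3871) (cross=24.809)
ex = (C−B)/|BC| = (0.4734,0.8808); ey = (-0.8808,0.4734)
P = B + -2.13·ex + 2.63·ey = (-2.2897,3.2326)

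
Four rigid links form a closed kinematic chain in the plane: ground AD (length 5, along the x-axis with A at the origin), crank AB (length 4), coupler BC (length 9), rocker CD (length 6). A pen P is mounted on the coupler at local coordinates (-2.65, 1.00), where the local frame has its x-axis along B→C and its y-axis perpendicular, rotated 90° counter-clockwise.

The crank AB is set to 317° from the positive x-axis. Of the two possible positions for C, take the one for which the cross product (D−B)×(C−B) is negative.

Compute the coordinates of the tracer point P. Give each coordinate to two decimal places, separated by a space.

A=(0,0), D=(5.00,0)
B = A + 4.00·(cos317°, sin317°) = (2.9254, -2.7280)
|BD| = 3.4272
circle(B,9.00) ∩ circle(D,6.00): a=8.2787, h=3.5303
  candidates: C₊=(5.1267,5.9987) cross=12.099; C₋=(10.7468,1.7247) cross=-12.099
  mode - wants cross < 0 → take C=(10.7468,1.7247) (cross=-12.099)
ex = (C−B)/|BC| = (0.8690,0.4947); ey = (-0.4947,0.8690)
P = B + -2.65·ex + 1.00·ey = (0.1277,-3.1700)

0.13 -3.17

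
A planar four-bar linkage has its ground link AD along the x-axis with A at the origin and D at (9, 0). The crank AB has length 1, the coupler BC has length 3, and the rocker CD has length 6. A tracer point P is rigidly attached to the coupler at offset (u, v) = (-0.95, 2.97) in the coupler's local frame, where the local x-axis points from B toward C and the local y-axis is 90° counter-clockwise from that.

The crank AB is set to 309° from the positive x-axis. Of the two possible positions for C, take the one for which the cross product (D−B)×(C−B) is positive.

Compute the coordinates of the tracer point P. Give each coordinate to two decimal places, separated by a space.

-1.86 1.10

A=(0,0), D=(9.00,0)
B = A + 1.00·(cos309°, sin309°) = (0.6293, -0.7771)
|BD| = 8.4067
circle(B,3.00) ∩ circle(D,6.00): a=2.5975, h=1.5010
  candidates: C₊=(3.0769,0.9576) cross=12.619; C₋=(3.3544,-2.0316) cross=-12.619
  mode + wants cross > 0 → take C=(3.0769,0.9576) (cross=12.619)
ex = (C−B)/|BC| = (0.8159,0.5782); ey = (-0.5782,0.8159)
P = B + -0.95·ex + 2.97·ey = (-1.8631,1.0966)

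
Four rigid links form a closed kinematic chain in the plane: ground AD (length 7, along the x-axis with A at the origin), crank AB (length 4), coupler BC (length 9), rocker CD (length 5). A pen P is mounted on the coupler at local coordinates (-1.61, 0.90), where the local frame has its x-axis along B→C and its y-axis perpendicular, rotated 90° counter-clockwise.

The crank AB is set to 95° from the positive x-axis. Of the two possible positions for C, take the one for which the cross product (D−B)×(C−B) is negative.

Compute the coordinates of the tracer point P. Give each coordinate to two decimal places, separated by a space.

A=(0,0), D=(7.00,0)
B = A + 4.00·(cos95°, sin95°) = (-0.3486, 3.9848)
|BD| = 8.3595
circle(B,9.00) ∩ circle(D,5.00): a=7.5292, h=4.9306
  candidates: C₊=(8.6205,4.7301) cross=41.217; C₋=(3.9198,-3.9386) cross=-41.217
  mode - wants cross < 0 → take C=(3.9198,-3.9386) (cross=-41.217)
ex = (C−B)/|BC| = (0.4743,-0.8804); ey = (0.8804,0.4743)
P = B + -1.61·ex + 0.90·ey = (-0.3199,5.8290)

-0.32 5.83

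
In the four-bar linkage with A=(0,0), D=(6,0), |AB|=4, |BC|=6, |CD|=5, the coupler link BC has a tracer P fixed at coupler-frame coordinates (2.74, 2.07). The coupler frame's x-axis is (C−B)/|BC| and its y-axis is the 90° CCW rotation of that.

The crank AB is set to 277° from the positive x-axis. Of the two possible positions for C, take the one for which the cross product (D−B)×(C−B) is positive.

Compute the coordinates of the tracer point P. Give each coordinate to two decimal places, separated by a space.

A=(0,0), D=(6.00,0)
B = A + 4.00·(cos277°, sin277°) = (0.4875, -3.9702)
|BD| = 6.7934
circle(B,6.00) ∩ circle(D,5.00): a=4.2063, h=4.2787
  candidates: C₊=(1.4002,1.9600) cross=29.067; C₋=(6.4012,-4.9839) cross=-29.067
  mode + wants cross > 0 → take C=(1.4002,1.9600) (cross=29.067)
ex = (C−B)/|BC| = (0.1521,0.9884); ey = (-0.9884,0.1521)
P = B + 2.74·ex + 2.07·ey = (-1.1416,-0.9472)

-1.14 -0.95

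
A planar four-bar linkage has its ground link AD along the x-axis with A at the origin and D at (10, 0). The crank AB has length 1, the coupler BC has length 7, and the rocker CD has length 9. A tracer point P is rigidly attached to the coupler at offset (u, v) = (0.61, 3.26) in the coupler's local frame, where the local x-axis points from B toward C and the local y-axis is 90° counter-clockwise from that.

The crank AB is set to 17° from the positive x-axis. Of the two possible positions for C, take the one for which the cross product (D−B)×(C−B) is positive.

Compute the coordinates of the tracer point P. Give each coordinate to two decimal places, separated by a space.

A=(0,0), D=(10.00,0)
B = A + 1.00·(cos17°, sin17°) = (0.9563, 0.2924)
|BD| = 9.0484
circle(B,7.00) ∩ circle(D,9.00): a=2.7559, h=6.4347
  candidates: C₊=(3.9187,6.6346) cross=58.223; C₋=(3.5029,-6.2280) cross=-58.223
  mode + wants cross > 0 → take C=(3.9187,6.6346) (cross=58.223)
ex = (C−B)/|BC| = (0.4232,0.9060); ey = (-0.9060,0.4232)
P = B + 0.61·ex + 3.26·ey = (-1.7392,2.2247)

-1.74 2.22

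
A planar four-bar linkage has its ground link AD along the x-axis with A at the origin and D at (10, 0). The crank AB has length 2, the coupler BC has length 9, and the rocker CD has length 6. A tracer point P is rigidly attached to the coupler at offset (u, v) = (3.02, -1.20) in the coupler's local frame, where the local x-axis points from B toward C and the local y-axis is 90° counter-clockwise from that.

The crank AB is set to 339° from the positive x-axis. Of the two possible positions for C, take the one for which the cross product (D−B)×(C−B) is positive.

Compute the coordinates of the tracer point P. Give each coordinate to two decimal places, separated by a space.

A=(0,0), D=(10.00,0)
B = A + 2.00·(cos339°, sin339°) = (1.8672, -0.7167)
|BD| = 8.1644
circle(B,9.00) ∩ circle(D,6.00): a=6.8381, h=5.8516
  candidates: C₊=(8.1651,5.7125) cross=47.774; C₋=(9.1925,-5.9454) cross=-47.774
  mode + wants cross > 0 → take C=(8.1651,5.7125) (cross=47.774)
ex = (C−B)/|BC| = (0.6998,0.7144); ey = (-0.7144,0.6998)
P = B + 3.02·ex + -1.20·ey = (4.8377,0.6009)

4.84 0.60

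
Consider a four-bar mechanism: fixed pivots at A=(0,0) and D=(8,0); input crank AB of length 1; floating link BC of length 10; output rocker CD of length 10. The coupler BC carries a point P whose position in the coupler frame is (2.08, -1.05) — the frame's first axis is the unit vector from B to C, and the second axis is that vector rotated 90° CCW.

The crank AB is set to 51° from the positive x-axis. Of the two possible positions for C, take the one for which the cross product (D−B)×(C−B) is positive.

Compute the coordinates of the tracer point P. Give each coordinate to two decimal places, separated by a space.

A=(0,0), D=(8.00,0)
B = A + 1.00·(cos51°, sin51°) = (0.6293, 0.7771)
|BD| = 7.4115
circle(B,10.00) ∩ circle(D,10.00): a=3.7058, h=9.2880
  candidates: C₊=(5.2886,9.6254) cross=68.838; C₋=(3.3408,-8.8482) cross=-68.838
  mode + wants cross > 0 → take C=(5.2886,9.6254) (cross=68.838)
ex = (C−B)/|BC| = (0.4659,0.8848); ey = (-0.8848,0.4659)
P = B + 2.08·ex + -1.05·ey = (2.5275,2.1284)

2.53 2.13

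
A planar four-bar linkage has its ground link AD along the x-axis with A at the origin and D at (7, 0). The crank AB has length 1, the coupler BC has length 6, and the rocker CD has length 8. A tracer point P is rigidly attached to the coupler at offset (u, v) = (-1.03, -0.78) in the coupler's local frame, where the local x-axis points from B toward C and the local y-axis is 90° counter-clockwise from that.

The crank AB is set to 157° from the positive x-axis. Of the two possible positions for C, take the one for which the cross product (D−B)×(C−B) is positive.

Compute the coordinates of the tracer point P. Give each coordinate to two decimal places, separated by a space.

-0.63 -0.87

A=(0,0), D=(7.00,0)
B = A + 1.00·(cos157°, sin157°) = (-0.9205, 0.3907)
|BD| = 7.9301
circle(B,6.00) ∩ circle(D,8.00): a=2.1997, h=5.5823
  candidates: C₊=(1.5515,5.8578) cross=44.268; C₋=(1.0014,-5.2931) cross=-44.268
  mode + wants cross > 0 → take C=(1.5515,5.8578) (cross=44.268)
ex = (C−B)/|BC| = (0.4120,0.9112); ey = (-0.9112,0.4120)
P = B + -1.03·ex + -0.78·ey = (-0.6341,-0.8691)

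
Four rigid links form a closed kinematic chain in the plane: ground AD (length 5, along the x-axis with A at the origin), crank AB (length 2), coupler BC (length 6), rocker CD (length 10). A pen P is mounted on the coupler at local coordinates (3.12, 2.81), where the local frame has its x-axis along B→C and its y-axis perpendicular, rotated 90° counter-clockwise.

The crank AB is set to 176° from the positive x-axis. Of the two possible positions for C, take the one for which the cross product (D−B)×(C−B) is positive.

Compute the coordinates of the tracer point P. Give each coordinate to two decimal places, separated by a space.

A=(0,0), D=(5.00,0)
B = A + 2.00·(cos176°, sin176°) = (-1.9951, 0.1395)
|BD| = 6.9965
circle(B,6.00) ∩ circle(D,10.00): a=-1.0754, h=5.9028
  candidates: C₊=(-2.9527,6.0626) cross=41.299; C₋=(-3.1881,-5.7407) cross=-41.299
  mode + wants cross > 0 → take C=(-2.9527,6.0626) (cross=41.299)
ex = (C−B)/|BC| = (-0.1596,0.9872); ey = (-0.9872,-0.1596)
P = B + 3.12·ex + 2.81·ey = (-5.2670,2.7711)

-5.27 2.77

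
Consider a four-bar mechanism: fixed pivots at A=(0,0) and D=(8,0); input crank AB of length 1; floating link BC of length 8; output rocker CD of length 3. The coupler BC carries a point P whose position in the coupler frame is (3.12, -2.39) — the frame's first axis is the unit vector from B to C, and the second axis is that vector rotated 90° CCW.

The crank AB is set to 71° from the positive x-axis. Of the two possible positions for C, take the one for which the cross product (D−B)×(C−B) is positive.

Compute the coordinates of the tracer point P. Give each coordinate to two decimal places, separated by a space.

A=(0,0), D=(8.00,0)
B = A + 1.00·(cos71°, sin71°) = (0.3256, 0.9455)
|BD| = 7.7325
circle(B,8.00) ∩ circle(D,3.00): a=7.4227, h=2.9840
  candidates: C₊=(8.0574,2.9995) cross=23.073; C₋=(7.3277,-2.9237) cross=-23.073
  mode + wants cross > 0 → take C=(8.0574,2.9995) (cross=23.073)
ex = (C−B)/|BC| = (0.9665,0.2567); ey = (-0.2567,0.9665)
P = B + 3.12·ex + -2.39·ey = (3.9546,-0.5633)

3.95 -0.56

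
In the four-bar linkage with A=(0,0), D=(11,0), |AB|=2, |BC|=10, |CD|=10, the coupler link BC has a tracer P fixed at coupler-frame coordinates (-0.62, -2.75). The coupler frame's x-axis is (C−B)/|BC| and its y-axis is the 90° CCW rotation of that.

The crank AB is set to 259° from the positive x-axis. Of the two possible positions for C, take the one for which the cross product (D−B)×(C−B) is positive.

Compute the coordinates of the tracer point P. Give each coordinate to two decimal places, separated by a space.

A=(0,0), D=(11.00,0)
B = A + 2.00·(cos259°, sin259°) = (-0.3816, -1.9633)
|BD| = 11.5497
circle(B,10.00) ∩ circle(D,10.00): a=5.7749, h=8.1640
  candidates: C₊=(3.9214,7.0636) cross=94.292; C₋=(6.6969,-9.0268) cross=-94.292
  mode + wants cross > 0 → take C=(3.9214,7.0636) (cross=94.292)
ex = (C−B)/|BC| = (0.4303,0.9027); ey = (-0.9027,0.4303)
P = B + -0.62·ex + -2.75·ey = (1.8340,-3.7063)

1.83 -3.71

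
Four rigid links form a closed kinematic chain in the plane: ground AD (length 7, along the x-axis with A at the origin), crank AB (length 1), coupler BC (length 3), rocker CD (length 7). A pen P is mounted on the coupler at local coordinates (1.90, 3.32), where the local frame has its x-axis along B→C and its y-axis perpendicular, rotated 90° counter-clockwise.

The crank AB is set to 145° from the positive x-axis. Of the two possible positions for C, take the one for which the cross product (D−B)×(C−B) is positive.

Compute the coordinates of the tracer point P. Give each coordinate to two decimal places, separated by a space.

A=(0,0), D=(7.00,0)
B = A + 1.00·(cos145°, sin145°) = (-0.8192, 0.5736)
|BD| = 7.8402
circle(B,3.00) ∩ circle(D,7.00): a=1.3691, h=2.6694
  candidates: C₊=(0.7416,3.1356) cross=20.928; C₋=(0.3510,-2.1888) cross=-20.928
  mode + wants cross > 0 → take C=(0.7416,3.1356) (cross=20.928)
ex = (C−B)/|BC| = (0.5202,0.8540); ey = (-0.8540,0.5202)
P = B + 1.90·ex + 3.32·ey = (-2.6660,3.9234)

-2.67 3.92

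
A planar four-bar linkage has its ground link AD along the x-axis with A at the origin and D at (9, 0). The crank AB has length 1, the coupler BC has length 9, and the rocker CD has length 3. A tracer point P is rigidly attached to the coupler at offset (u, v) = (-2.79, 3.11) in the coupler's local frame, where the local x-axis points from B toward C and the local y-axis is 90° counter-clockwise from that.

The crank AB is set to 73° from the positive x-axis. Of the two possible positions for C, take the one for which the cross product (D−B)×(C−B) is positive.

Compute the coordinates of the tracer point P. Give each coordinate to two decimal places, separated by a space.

A=(0,0), D=(9.00,0)
B = A + 1.00·(cos73°, sin73°) = (0.2924, 0.9563)
|BD| = 8.7600
circle(B,9.00) ∩ circle(D,3.00): a=8.4896, h=2.9878
  candidates: C₊=(9.0574,2.9995) cross=26.173; C₋=(8.4051,-2.9404) cross=-26.173
  mode + wants cross > 0 → take C=(9.0574,2.9995) (cross=26.173)
ex = (C−B)/|BC| = (0.9739,0.2270); ey = (-0.2270,0.9739)
P = B + -2.79·ex + 3.11·ey = (-3.1308,3.3517)

-3.13 3.35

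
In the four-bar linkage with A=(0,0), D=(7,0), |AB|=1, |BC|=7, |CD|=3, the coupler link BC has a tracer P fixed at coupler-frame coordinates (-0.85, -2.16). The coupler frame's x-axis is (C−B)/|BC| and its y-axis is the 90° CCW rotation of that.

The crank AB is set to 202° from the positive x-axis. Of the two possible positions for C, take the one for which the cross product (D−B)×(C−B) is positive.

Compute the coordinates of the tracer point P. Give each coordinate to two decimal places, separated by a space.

A=(0,0), D=(7.00,0)
B = A + 1.00·(cos202°, sin202°) = (-0.9272, -0.3746)
|BD| = 7.9360
circle(B,7.00) ∩ circle(D,3.00): a=6.4882, h=2.6275
  candidates: C₊=(5.4297,2.5562) cross=20.852; C₋=(5.6778,-2.6929) cross=-20.852
  mode + wants cross > 0 → take C=(5.4297,2.5562) (cross=20.852)
ex = (C−B)/|BC| = (0.9081,0.4187); ey = (-0.4187,0.9081)
P = B + -0.85·ex + -2.16·ey = (-0.7947,-2.6921)

-0.79 -2.69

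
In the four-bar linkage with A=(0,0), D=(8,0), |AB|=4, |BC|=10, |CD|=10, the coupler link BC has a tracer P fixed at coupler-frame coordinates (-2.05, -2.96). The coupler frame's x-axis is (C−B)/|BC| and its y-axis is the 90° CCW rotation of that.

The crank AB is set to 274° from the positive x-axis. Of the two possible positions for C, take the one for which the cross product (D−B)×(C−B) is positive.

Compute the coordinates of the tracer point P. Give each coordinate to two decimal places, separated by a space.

A=(0,0), D=(8.00,0)
B = A + 4.00·(cos274°, sin274°) = (0.2790, -3.9903)
|BD| = 8.6911
circle(B,10.00) ∩ circle(D,10.00): a=4.3456, h=9.0064
  candidates: C₊=(0.0045,6.0060) cross=78.276; C₋=(8.2745,-9.9962) cross=-78.276
  mode + wants cross > 0 → take C=(0.0045,6.0060) (cross=78.276)
ex = (C−B)/|BC| = (-0.0275,0.9996); ey = (-0.9996,-0.0275)
P = B + -2.05·ex + -2.96·ey = (3.2942,-5.9582)

3.29 -5.96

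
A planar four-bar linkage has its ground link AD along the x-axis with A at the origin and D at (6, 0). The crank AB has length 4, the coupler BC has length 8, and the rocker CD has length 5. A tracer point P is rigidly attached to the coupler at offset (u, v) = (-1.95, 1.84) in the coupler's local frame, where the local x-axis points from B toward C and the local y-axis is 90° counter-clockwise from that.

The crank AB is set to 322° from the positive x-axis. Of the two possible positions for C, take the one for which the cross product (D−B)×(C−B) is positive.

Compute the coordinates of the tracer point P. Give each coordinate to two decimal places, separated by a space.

A=(0,0), D=(6.00,0)
B = A + 4.00·(cos322°, sin322°) = (3.1520, -2.4626)
|BD| = 3.7650
circle(B,8.00) ∩ circle(D,5.00): a=7.0618, h=3.7592
  candidates: C₊=(6.0349,4.9999) cross=14.154; C₋=(10.9525,-0.6872) cross=-14.154
  mode + wants cross > 0 → take C=(6.0349,4.9999) (cross=14.154)
ex = (C−B)/|BC| = (0.3604,0.9328); ey = (-0.9328,0.3604)
P = B + -1.95·ex + 1.84·ey = (0.7330,-3.6186)

0.73 -3.62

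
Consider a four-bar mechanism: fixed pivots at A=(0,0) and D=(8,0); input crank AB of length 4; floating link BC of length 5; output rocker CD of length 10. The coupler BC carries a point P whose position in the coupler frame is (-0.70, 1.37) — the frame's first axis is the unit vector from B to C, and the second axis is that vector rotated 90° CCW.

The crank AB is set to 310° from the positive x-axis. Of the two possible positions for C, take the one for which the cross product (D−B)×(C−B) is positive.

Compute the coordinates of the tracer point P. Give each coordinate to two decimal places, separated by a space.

2.62 -4.60

A=(0,0), D=(8.00,0)
B = A + 4.00·(cos310°, sin310°) = (2.5712, -3.0642)
|BD| = 6.2339
circle(B,5.00) ∩ circle(D,10.00): a=-2.8985, h=4.0741
  candidates: C₊=(-1.9556,-0.9409) cross=25.398; C₋=(2.0495,-8.0369) cross=-25.398
  mode + wants cross > 0 → take C=(-1.9556,-0.9409) (cross=25.398)
ex = (C−B)/|BC| = (-0.9054,0.4247); ey = (-0.4247,-0.9054)
P = B + -0.70·ex + 1.37·ey = (2.6231,-4.6018)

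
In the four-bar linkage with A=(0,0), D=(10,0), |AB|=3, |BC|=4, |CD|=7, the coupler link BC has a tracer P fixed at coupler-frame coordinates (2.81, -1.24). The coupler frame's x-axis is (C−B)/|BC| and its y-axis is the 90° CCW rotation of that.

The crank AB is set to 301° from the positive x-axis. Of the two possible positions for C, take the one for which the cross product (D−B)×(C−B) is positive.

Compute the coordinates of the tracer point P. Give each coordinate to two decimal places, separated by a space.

3.77 -0.46

A=(0,0), D=(10.00,0)
B = A + 3.00·(cos301°, sin301°) = (1.5451, -2.5715)
|BD| = 8.8373
circle(B,4.00) ∩ circle(D,7.00): a=2.5516, h=3.0805
  candidates: C₊=(3.0899,1.1182) cross=27.223; C₋=(4.8826,-4.7763) cross=-27.223
  mode + wants cross > 0 → take C=(3.0899,1.1182) (cross=27.223)
ex = (C−B)/|BC| = (0.3862,0.9224); ey = (-0.9224,0.3862)
P = B + 2.81·ex + -1.24·ey = (3.7741,-0.4584)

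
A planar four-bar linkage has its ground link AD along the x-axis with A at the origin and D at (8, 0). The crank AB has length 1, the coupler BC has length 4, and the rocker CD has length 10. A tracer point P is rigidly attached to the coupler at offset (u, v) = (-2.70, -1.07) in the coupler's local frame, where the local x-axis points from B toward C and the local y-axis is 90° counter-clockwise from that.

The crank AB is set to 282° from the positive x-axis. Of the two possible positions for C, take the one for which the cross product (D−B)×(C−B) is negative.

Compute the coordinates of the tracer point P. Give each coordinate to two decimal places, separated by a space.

-0.19 1.90

A=(0,0), D=(8.00,0)
B = A + 1.00·(cos282°, sin282°) = (0.2079, -0.9781)
|BD| = 7.8532
circle(B,4.00) ∩ circle(D,10.00): a=-1.4215, h=3.7389
  candidates: C₊=(-1.6682,2.5546) cross=29.362; C₋=(-0.7368,-4.8650) cross=-29.362
  mode - wants cross < 0 → take C=(-0.7368,-4.8650) (cross=-29.362)
ex = (C−B)/|BC| = (-0.2362,-0.9717); ey = (0.9717,-0.2362)
P = B + -2.70·ex + -1.07·ey = (-0.1941,1.8982)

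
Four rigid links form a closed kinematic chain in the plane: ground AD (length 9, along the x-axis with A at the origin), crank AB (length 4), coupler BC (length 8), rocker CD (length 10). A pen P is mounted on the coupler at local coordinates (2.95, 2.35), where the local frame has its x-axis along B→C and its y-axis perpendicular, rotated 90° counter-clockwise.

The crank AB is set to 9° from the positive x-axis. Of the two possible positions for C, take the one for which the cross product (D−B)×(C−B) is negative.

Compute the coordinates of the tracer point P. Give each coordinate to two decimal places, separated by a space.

A=(0,0), D=(9.00,0)
B = A + 4.00·(cos9°, sin9°) = (3.9508, 0.6257)
|BD| = 5.0879
circle(B,8.00) ∩ circle(D,10.00): a=-0.9939, h=7.9380
  candidates: C₊=(3.9407,8.6257) cross=40.388; C₋=(1.9881,-7.1298) cross=-40.388
  mode - wants cross < 0 → take C=(1.9881,-7.1298) (cross=-40.388)
ex = (C−B)/|BC| = (-0.2453,-0.9694); ey = (0.9694,-0.2453)
P = B + 2.95·ex + 2.35·ey = (5.5052,-2.8106)

5.51 -2.81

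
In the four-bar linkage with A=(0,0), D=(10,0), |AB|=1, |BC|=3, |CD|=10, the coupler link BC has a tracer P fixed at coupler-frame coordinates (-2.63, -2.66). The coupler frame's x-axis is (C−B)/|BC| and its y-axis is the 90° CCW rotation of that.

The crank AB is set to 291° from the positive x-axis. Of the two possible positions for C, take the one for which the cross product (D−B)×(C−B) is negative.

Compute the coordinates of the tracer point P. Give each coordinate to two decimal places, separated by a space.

A=(0,0), D=(10.00,0)
B = A + 1.00·(cos291°, sin291°) = (0.3584, -0.9336)
|BD| = 9.6867
circle(B,3.00) ∩ circle(D,10.00): a=0.1462, h=2.9964
  candidates: C₊=(0.2151,2.0630) cross=29.026; C₋=(0.7927,-3.9020) cross=-29.026
  mode - wants cross < 0 → take C=(0.7927,-3.9020) (cross=-29.026)
ex = (C−B)/|BC| = (0.1448,-0.9895); ey = (0.9895,0.1448)
P = B + -2.63·ex + -2.66·ey = (-2.6544,1.2836)

-2.65 1.28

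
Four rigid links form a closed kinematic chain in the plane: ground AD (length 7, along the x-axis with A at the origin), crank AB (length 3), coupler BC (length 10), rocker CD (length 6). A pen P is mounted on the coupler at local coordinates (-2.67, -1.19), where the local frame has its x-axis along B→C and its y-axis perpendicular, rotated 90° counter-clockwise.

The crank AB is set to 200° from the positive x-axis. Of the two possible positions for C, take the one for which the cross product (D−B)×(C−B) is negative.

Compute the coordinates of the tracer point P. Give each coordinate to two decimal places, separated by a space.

A=(0,0), D=(7.00,0)
B = A + 3.00·(cos200°, sin200°) = (-2.8191, -1.0261)
|BD| = 9.8725
circle(B,10.00) ∩ circle(D,6.00): a=8.1776, h=5.7556
  candidates: C₊=(4.7160,5.5483) cross=56.823; C₋=(5.9124,-5.9006) cross=-56.823
  mode - wants cross < 0 → take C=(5.9124,-5.9006) (cross=-56.823)
ex = (C−B)/|BC| = (0.8731,-0.4875); ey = (0.4875,0.8731)
P = B + -2.67·ex + -1.19·ey = (-5.7305,-0.7636)

-5.73 -0.76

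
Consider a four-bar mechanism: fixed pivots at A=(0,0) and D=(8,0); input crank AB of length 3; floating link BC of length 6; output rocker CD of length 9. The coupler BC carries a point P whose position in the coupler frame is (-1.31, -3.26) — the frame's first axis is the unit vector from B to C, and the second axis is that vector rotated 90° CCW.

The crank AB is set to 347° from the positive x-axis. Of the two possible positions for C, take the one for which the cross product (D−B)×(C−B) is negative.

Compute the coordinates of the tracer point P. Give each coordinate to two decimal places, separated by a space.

-0.05 1.19

A=(0,0), D=(8.00,0)
B = A + 3.00·(cos347°, sin347°) = (2.9231, -0.6749)
|BD| = 5.1215
circle(B,6.00) ∩ circle(D,9.00): a=-1.8324, h=5.7133
  candidates: C₊=(0.3538,4.7472) cross=29.261; C₋=(1.8595,-6.5798) cross=-29.261
  mode - wants cross < 0 → take C=(1.8595,-6.5798) (cross=-29.261)
ex = (C−B)/|BC| = (-0.1773,-0.9842); ey = (0.9842,-0.1773)
P = B + -1.31·ex + -3.26·ey = (-0.0530,1.1923)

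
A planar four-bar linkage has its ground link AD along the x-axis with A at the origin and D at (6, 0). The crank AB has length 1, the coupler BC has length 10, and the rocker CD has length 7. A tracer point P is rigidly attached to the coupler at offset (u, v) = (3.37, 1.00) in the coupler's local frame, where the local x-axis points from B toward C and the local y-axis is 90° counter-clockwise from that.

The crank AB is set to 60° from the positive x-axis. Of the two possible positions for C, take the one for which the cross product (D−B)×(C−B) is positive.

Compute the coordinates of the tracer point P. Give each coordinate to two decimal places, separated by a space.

2.75 3.56

A=(0,0), D=(6.00,0)
B = A + 1.00·(cos60°, sin60°) = (0.5000, 0.8660)
|BD| = 5.5678
circle(B,10.00) ∩ circle(D,7.00): a=7.3638, h=6.7657
  candidates: C₊=(8.8265,6.4040) cross=37.670; C₋=(6.7218,-6.9627) cross=-37.670
  mode + wants cross > 0 → take C=(8.8265,6.4040) (cross=37.670)
ex = (C−B)/|BC| = (0.8327,0.5538); ey = (-0.5538,0.8327)
P = B + 3.37·ex + 1.00·ey = (2.7523,3.5650)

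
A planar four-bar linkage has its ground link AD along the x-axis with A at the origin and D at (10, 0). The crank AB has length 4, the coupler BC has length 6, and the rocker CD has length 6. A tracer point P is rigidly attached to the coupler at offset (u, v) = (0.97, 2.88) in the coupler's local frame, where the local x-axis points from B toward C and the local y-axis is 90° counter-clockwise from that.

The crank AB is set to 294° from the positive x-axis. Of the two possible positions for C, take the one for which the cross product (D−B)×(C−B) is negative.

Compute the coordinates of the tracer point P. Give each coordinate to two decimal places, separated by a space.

3.39 -1.18

A=(0,0), D=(10.00,0)
B = A + 4.00·(cos294°, sin294°) = (1.6269, -3.6542)
|BD| = 9.1357
circle(B,6.00) ∩ circle(D,6.00): a=4.5679, h=3.8903
  candidates: C₊=(4.2574,1.7385) cross=35.541; C₋=(7.3696,-5.3927) cross=-35.541
  mode - wants cross < 0 → take C=(7.3696,-5.3927) (cross=-35.541)
ex = (C−B)/|BC| = (0.9571,-0.2897); ey = (0.2897,0.9571)
P = B + 0.97·ex + 2.88·ey = (3.3898,-1.1788)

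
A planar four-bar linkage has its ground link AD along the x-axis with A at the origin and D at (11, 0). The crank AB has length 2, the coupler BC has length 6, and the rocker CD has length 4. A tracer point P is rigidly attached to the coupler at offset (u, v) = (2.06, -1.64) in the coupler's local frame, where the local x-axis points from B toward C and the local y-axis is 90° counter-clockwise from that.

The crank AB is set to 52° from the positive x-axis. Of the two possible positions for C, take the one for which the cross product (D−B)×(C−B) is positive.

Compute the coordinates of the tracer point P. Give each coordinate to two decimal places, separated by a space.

3.22 -0.15

A=(0,0), D=(11.00,0)
B = A + 2.00·(cos52°, sin52°) = (1.2313, 1.5760)
|BD| = 9.8950
circle(B,6.00) ∩ circle(D,4.00): a=5.9581, h=0.7078
  candidates: C₊=(7.2261,1.3258) cross=7.003; C₋=(7.0006,-0.0717) cross=-7.003
  mode + wants cross > 0 → take C=(7.2261,1.3258) (cross=7.003)
ex = (C−B)/|BC| = (0.9991,-0.0417); ey = (0.0417,0.9991)
P = B + 2.06·ex + -1.64·ey = (3.2211,-0.1485)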